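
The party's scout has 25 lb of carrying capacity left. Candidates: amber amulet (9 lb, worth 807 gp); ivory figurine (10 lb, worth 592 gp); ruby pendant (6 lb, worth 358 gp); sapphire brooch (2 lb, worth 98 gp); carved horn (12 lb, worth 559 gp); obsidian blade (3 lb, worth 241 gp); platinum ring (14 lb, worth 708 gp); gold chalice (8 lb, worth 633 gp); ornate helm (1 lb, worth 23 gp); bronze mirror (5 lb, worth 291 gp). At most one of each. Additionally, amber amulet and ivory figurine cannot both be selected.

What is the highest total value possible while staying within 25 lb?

1972

Best packing: amber amulet + obsidian blade + gold chalice + bronze mirror — 25 lb, 1972 total.
Next best is amber amulet + ruby pendant + sapphire brooch + gold chalice at 1896 (25 lb) — short by 76.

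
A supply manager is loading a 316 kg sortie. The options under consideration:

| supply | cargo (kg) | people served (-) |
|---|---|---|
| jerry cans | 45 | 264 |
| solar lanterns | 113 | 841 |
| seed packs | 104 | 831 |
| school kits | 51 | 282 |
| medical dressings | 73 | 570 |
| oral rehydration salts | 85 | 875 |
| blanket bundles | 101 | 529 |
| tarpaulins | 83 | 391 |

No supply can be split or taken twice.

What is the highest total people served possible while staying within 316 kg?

Density check — oral rehydration salts 10.29, seed packs 7.99, medical dressings 7.81 are the best per kg.
The ratio heuristic lands on jerry cans + seed packs + medical dressings + oral rehydration salts (2540) but leaves 9 kg idle.
The 45 kg tied up in jerry cans is better spent on school kits — total rises to 2558 (313 kg).

2558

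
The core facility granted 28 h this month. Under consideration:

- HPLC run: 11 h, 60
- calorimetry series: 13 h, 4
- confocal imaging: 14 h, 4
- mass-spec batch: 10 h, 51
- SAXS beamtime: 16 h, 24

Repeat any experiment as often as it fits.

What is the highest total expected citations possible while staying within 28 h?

120

Density check — HPLC run 5.45, mass-spec batch 5.10, SAXS beamtime 1.50, calorimetry series 0.31 are the best per h.
The ratio ordering already packs tightly: 2×HPLC run, 22 h, 120.
Nothing else within 28 h beats 120.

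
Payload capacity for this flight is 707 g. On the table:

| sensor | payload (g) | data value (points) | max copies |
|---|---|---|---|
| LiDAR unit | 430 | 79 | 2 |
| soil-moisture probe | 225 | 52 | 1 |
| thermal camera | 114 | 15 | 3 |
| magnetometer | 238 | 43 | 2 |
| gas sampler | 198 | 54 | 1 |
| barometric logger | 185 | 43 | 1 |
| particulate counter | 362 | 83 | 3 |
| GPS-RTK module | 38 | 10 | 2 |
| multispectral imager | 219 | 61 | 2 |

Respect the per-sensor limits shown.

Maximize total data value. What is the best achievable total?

186

Gas sampler + GPS-RTK module + 2×multispectral imager uses 674 of the 707 g and totals 186.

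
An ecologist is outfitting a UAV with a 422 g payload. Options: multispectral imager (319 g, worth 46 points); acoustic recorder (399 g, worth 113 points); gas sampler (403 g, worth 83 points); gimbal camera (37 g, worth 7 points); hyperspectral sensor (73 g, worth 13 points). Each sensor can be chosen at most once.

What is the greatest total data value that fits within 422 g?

The ratio ordering already packs tightly: acoustic recorder, 399 g, 113.

113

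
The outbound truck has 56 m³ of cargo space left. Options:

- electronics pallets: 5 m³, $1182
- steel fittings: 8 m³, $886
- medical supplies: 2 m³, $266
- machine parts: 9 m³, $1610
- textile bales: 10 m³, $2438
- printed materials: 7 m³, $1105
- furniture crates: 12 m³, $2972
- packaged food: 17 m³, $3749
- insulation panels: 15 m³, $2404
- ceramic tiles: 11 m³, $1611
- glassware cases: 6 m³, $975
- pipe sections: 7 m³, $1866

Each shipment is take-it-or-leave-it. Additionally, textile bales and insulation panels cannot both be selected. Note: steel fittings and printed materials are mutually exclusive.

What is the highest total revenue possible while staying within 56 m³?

A density-first pass picks electronics pallets + medical supplies + textile bales + furniture crates + packaged food + pipe sections — 12473 at 53 m³.
Replace electronics pallets and medical supplies with machine parts: the trade gains 162 net, giving 12635 at 55 m³.
The spare 1 m³ is too small for any remaining shipment, and no feasible exchange beats 12635.

12635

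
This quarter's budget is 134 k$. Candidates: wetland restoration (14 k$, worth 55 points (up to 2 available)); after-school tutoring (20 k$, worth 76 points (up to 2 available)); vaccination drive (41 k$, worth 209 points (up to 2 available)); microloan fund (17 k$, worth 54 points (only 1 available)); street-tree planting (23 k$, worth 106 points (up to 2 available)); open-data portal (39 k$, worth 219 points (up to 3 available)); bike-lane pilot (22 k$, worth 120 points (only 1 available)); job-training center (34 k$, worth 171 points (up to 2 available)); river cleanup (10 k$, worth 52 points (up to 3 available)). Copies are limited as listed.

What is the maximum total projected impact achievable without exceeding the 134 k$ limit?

Taking the top-ratio projects first gives 3×open-data portal + river cleanup for 709 (127 k$).
Dropping open-data portal and river cleanup frees 49 k$; slotting in bike-lane pilot + job-training center (56 k$) lifts the total to 729 at 134 k$.
Every other selection either busts 134 k$ or exceeds an availability limit or fails to beat 729.

729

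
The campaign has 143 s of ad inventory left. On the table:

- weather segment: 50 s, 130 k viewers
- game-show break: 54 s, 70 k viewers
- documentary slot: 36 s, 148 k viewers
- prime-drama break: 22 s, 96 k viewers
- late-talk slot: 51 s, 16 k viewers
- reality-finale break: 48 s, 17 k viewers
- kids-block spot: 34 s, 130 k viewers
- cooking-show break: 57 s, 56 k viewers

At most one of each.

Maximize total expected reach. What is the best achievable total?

504

The ratio ordering already packs tightly: weather segment + documentary slot + prime-drama break + kids-block spot, 142 s, 504.
No other feasible combination exceeds 504.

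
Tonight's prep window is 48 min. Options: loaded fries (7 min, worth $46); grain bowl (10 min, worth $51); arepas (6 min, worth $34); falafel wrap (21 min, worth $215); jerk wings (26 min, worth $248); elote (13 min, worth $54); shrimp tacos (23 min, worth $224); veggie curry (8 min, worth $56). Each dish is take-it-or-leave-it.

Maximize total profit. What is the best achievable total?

Taking the top-ratio dishes first gives falafel wrap + shrimp tacos for 439 (44 min).
The 23 min tied up in shrimp tacos is better spent on jerk wings — total rises to 463 (47 min).

463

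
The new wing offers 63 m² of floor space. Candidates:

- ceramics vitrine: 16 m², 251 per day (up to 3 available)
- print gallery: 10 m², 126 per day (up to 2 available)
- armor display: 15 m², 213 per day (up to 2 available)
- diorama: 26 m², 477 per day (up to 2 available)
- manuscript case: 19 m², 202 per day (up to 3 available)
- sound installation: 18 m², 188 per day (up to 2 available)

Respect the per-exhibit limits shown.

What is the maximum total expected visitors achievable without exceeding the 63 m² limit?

1080

Best packing: print gallery + 2×diorama — 62 m², 1080 total.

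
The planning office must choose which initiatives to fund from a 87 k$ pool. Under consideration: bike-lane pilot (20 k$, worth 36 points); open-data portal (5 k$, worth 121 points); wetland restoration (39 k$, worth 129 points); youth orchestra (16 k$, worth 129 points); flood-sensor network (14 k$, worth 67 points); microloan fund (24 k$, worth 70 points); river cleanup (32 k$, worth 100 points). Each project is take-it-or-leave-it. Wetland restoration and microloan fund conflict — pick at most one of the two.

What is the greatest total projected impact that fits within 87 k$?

453

Taking the top-ratio projects first gives open-data portal + wetland restoration + youth orchestra + flood-sensor network for 446 (74 k$).
Dropping wetland restoration frees 39 k$; slotting in bike-lane pilot + river cleanup (52 k$) lifts the total to 453 at 87 k$.
The closest alternative, open-data portal + wetland restoration + youth orchestra + flood-sensor network, reaches only 446.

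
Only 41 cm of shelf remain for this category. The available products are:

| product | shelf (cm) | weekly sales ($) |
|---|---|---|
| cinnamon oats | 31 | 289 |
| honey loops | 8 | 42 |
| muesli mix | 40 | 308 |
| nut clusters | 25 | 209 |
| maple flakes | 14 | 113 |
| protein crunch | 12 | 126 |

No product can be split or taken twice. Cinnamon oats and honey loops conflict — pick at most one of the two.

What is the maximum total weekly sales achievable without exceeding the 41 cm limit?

The ratio ordering already packs tightly: nut clusters + protein crunch, 37 cm, 335.
Every other selection either busts 41 cm or breaks a pairing rule or fails to beat 335.

335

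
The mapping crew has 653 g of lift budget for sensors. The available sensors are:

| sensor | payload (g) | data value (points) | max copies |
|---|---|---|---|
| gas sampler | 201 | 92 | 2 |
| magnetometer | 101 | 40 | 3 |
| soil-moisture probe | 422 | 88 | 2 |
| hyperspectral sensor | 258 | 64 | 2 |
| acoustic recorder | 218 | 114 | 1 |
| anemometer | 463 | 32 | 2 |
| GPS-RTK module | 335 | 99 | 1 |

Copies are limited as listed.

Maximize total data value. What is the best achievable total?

298

The ratio ordering already packs tightly: 2×gas sampler + acoustic recorder, 620 g, 298.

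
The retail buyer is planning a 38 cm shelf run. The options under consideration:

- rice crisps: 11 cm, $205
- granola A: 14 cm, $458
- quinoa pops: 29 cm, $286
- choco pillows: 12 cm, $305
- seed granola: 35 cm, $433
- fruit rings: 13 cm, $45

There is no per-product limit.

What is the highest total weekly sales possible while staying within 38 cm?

Filling by ratio: 2×granola A for 916, with 10 cm left unused.
Replace granola A with 2×choco pillows: the trade gains 152 net, giving 1068 at 38 cm.
That's the maximum — no swap from here does better than 1068.

1068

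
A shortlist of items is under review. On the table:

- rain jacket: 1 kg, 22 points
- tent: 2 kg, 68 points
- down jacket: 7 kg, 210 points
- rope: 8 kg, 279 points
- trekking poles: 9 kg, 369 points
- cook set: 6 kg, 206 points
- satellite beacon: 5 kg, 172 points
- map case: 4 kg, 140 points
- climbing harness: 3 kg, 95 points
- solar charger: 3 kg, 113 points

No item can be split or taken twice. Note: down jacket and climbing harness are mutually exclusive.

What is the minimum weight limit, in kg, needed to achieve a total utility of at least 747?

20

Minimise kg subject to total utility ≥ 747.
trekking poles + cook set + satellite beacon reaches 747 using 20 kg.
No combination under 20 kg hits 747.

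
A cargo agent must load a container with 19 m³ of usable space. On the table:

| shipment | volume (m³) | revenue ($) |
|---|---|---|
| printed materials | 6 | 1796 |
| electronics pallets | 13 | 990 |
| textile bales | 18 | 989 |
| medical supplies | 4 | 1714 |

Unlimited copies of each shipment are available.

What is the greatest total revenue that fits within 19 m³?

Density check — medical supplies 428.50, printed materials 299.33, electronics pallets 76.15 are the best per m³.
Greedy by ratio would take 4×medical supplies: 16 m³ used, total 6856.
Replace medical supplies with printed materials: the trade gains 82 net, giving 6938 at 18 m³.
Nothing else within 19 m³ beats 6938.

6938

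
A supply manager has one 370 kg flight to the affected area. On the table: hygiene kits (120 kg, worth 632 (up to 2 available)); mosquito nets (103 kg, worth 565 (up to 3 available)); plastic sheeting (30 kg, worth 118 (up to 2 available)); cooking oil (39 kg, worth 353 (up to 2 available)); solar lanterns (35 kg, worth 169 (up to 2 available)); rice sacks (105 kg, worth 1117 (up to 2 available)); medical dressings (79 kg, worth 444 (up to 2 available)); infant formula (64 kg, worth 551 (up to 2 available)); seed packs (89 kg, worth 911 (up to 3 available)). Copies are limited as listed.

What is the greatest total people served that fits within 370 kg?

3696

Density check — rice sacks 10.64, seed packs 10.24, cooking oil 9.05, infant formula 8.61 are the best per kg.
A density-first pass picks plastic sheeting + cooking oil + 2×rice sacks + seed packs — 3616 at 368 kg.
Dropping plastic sheeting and cooking oil frees 69 kg; slotting in infant formula (64 kg) lifts the total to 3696 at 363 kg.
Every other selection either busts 370 kg or exceeds an availability limit or fails to beat 3696.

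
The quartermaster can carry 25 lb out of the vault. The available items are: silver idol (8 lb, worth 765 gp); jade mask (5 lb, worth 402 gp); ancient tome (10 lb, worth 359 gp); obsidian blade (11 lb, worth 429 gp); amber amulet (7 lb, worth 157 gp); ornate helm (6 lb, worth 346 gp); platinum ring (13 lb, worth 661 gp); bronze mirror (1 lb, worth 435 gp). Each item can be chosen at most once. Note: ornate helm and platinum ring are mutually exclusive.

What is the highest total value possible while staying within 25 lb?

2031

Ranking by ratio (value/lb): bronze mirror 435.00, silver idol 95.62, jade mask 80.40, ornate helm 57.67.
Filling by ratio: silver idol + jade mask + ornate helm + bronze mirror for 1948, with 5 lb left unused.
The 6 lb tied up in ornate helm is better spent on obsidian blade — total rises to 2031 (25 lb).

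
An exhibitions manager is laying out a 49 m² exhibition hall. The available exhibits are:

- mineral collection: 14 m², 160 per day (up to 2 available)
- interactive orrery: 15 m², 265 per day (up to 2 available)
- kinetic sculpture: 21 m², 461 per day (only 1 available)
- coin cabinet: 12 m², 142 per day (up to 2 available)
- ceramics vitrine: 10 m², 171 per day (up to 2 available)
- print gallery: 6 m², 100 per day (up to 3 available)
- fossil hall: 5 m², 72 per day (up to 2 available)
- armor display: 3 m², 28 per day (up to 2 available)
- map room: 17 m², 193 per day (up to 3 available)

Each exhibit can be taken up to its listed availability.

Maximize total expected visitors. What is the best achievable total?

932

Greedy by ratio would take interactive orrery + kinetic sculpture + ceramics vitrine + armor display: 49 m² used, total 925.
Dropping interactive orrery and armor display frees 18 m²; slotting in 3×print gallery (18 m²) lifts the total to 932 at 49 m².
Nothing else within 49 m² beats 932.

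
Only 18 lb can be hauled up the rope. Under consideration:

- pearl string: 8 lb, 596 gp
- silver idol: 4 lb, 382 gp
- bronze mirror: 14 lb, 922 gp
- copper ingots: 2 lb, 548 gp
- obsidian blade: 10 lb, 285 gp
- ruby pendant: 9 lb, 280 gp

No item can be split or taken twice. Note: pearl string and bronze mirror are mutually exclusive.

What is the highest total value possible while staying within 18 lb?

Best packing: pearl string + silver idol + copper ingots — 14 lb, 1526 total.
Next best is bronze mirror + copper ingots at 1470 (16 lb) — short by 56.

1526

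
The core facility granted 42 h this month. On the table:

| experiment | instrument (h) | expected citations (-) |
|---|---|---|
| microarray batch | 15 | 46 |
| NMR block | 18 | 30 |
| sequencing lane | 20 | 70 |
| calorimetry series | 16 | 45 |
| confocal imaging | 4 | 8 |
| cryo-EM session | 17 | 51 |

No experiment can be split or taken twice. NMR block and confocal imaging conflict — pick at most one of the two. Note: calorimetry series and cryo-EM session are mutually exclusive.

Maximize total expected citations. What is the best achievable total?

129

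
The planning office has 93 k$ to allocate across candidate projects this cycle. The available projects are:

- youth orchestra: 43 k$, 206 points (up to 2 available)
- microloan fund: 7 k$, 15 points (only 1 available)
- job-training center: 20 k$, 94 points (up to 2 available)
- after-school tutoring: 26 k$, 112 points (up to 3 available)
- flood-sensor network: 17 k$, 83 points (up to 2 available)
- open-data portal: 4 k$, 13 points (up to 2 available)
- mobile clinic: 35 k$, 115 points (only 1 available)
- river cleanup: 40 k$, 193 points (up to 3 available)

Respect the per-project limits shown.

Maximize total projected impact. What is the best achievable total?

A density-first pass picks microloan fund + 2×flood-sensor network + 2×open-data portal + river cleanup — 400 at 89 k$.
Replace 2×flood-sensor network and 2×open-data portal and river cleanup with 2×youth orchestra: the trade gains 27 net, giving 427 at 93 k$.
Every other selection either busts 93 k$ or exceeds an availability limit or fails to beat 427.

427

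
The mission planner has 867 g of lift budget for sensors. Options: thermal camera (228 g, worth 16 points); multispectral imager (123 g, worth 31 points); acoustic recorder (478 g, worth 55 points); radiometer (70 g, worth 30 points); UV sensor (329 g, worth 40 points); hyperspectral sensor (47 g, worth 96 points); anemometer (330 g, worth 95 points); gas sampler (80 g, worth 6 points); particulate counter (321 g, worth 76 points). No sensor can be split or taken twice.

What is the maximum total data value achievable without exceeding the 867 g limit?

303

A density-first pass picks multispectral imager + radiometer + hyperspectral sensor + anemometer + gas sampler — 258 at 650 g.
The 123 g tied up in multispectral imager is better spent on particulate counter — total rises to 303 (848 g).
The closest alternative, multispectral imager + hyperspectral sensor + anemometer + particulate counter, reaches only 298.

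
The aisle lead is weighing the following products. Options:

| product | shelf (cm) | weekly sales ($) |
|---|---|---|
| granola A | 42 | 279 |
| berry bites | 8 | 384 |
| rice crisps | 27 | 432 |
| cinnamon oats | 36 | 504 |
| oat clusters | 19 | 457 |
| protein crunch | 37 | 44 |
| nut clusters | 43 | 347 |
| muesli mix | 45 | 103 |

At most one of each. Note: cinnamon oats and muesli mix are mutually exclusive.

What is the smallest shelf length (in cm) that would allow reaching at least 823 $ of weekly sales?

Look for the lowest-shelf combination reaching 823.
berry bites + oat clusters: 841 weekly sales at 27 cm.
No combination under 27 cm hits 823.

27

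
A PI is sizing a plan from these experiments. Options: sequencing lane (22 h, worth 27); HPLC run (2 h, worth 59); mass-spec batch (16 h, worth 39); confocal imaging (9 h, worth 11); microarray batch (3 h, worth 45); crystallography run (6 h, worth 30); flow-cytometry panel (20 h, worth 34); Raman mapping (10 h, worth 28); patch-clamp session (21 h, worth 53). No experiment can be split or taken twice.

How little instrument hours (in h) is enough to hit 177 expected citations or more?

32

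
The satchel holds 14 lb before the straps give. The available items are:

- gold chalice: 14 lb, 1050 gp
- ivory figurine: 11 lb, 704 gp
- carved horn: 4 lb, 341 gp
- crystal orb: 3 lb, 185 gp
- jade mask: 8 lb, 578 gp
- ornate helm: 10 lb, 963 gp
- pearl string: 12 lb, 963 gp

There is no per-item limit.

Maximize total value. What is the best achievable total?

Taking carved horn + ornate helm: 14 lb used, 1304 in value.

1304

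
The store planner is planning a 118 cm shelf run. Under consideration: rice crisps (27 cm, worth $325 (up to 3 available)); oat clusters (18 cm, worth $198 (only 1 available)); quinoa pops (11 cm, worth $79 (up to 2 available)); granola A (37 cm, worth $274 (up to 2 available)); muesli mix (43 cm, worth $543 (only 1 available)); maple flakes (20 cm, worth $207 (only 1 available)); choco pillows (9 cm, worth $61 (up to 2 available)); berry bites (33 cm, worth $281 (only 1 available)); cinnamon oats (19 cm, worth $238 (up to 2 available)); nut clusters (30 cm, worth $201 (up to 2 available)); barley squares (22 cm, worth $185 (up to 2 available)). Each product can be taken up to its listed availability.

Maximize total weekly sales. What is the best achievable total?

The ratio heuristic lands on rice crisps + muesli mix + choco pillows + 2×cinnamon oats (1405) but leaves 1 cm idle.
Replace choco pillows and cinnamon oats with rice crisps: the trade gains 26 net, giving 1431 at 116 cm.
No other feasible combination exceeds 1431.

1431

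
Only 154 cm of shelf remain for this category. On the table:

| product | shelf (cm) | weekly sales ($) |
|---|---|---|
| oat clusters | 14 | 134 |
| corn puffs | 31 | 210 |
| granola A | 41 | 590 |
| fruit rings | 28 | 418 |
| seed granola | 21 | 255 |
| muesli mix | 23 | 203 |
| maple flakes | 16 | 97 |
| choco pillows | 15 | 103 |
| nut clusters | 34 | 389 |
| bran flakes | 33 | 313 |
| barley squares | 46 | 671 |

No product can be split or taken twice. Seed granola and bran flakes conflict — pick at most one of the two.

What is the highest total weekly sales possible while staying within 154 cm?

The ratio ordering already packs tightly: oat clusters + granola A + fruit rings + seed granola + barley squares, 150 cm, 2068.

2068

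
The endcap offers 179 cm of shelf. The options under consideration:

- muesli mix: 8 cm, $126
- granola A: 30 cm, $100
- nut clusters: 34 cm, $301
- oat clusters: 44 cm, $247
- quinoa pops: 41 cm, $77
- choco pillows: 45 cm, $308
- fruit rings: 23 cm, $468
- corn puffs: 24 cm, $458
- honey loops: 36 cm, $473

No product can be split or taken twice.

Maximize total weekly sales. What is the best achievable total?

Density check — fruit rings 20.35, corn puffs 19.08, muesli mix 15.75 are the best per cm.
The ratio ordering already packs tightly: muesli mix + nut clusters + choco pillows + fruit rings + corn puffs + honey loops, 170 cm, 2134.
Next best is muesli mix + nut clusters + oat clusters + fruit rings + corn puffs + honey loops at 2073 (169 cm) — short by 61.

2134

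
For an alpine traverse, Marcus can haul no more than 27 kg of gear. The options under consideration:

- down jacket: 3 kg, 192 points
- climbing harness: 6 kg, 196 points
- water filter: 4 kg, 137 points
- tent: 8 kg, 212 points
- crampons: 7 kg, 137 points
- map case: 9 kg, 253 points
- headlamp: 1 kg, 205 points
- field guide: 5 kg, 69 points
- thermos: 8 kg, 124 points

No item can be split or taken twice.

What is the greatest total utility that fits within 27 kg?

Taking the top-ratio items first gives down jacket + climbing harness + water filter + map case + headlamp for 983 (23 kg).
The 4 kg tied up in water filter is better spent on tent — total rises to 1058 (27 kg).

1058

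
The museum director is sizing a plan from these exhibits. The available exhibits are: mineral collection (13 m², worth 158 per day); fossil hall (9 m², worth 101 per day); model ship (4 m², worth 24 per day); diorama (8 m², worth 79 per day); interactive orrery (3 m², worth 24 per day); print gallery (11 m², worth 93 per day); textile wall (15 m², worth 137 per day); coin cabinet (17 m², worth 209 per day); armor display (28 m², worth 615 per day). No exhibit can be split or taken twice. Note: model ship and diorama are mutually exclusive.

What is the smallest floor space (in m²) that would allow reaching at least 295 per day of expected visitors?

26

Need the lightest bundle worth ≥ 295.
fossil hall + coin cabinet reaches 310 using 26 m².
Below 26 m² the best achievable stays under 295.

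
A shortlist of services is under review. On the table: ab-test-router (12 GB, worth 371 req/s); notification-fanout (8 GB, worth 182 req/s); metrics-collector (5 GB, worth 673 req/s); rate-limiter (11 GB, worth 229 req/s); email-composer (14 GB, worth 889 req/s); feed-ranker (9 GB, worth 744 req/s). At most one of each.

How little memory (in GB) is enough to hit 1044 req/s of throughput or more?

Need the lightest bundle worth ≥ 1044.
Taking metrics-collector + feed-ranker gives 1417 (≥ 1044) for 14 GB.
Any bundle with less than 14 GB falls short of 1044.

14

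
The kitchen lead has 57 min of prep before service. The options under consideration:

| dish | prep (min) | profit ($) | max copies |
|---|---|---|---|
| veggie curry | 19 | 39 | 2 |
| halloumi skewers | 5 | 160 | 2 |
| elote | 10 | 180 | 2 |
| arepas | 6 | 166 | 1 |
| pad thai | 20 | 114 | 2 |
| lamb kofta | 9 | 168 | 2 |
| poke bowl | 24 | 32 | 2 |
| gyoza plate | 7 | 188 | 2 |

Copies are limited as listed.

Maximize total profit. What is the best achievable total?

Greedy by ratio would take 2×halloumi skewers + arepas + 2×lamb kofta + 2×gyoza plate: 48 min used, total 1198.
The 11 min tied up in halloumi skewers and arepas is better spent on 2×elote — total rises to 1232 (57 min).

1232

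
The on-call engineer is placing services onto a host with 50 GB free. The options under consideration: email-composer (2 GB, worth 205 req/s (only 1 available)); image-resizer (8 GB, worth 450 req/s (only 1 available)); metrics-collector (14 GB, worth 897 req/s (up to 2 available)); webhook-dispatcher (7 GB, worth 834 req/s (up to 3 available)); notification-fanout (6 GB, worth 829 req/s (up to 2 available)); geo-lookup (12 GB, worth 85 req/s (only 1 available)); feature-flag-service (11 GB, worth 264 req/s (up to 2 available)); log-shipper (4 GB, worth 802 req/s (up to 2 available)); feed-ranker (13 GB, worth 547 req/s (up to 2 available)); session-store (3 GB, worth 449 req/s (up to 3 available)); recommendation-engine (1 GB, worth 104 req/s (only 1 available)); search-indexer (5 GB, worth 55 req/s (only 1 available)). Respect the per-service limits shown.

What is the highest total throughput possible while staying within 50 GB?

7111

By throughput per GB: log-shipper 200.50, session-store 149.67, notification-fanout 138.17, webhook-dispatcher 119.14 lead.
Best packing: 3×webhook-dispatcher + 2×notification-fanout + 2×log-shipper + 3×session-store — 50 GB, 7111 total.
Every other selection either busts 50 GB or exceeds an availability limit or fails to beat 7111.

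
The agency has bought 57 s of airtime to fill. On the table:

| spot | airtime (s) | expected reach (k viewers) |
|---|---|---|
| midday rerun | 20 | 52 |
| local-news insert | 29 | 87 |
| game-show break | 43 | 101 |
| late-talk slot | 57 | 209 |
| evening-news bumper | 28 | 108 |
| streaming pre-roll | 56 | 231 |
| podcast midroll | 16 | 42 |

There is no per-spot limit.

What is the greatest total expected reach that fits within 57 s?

231

Streaming pre-roll uses 56 of the 57 s and totals 231.
Every other selection either busts 57 s or fails to beat 231.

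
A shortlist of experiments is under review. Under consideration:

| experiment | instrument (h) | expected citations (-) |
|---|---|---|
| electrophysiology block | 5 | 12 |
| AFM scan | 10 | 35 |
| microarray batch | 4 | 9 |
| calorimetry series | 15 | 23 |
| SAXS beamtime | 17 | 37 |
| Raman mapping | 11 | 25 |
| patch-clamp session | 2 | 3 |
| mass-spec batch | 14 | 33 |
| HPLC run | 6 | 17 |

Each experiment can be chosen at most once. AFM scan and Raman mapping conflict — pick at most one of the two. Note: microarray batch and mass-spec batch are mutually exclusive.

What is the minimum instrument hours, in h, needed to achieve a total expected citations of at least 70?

25

Need the lightest bundle worth ≥ 70.
electrophysiology block + AFM scan + microarray batch + HPLC run: 73 expected citations at 25 h.
Any bundle with less than 25 h falls short of 70.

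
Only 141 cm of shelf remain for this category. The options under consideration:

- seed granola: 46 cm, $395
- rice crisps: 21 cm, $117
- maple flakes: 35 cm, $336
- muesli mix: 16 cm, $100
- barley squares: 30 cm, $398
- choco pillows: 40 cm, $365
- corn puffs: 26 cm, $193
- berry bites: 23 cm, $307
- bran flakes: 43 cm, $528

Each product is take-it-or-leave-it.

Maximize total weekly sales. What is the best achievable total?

The ratio heuristic lands on maple flakes + barley squares + berry bites + bran flakes (1569) but leaves 10 cm idle.
The 35 cm tied up in maple flakes is better spent on choco pillows — total rises to 1598 (136 cm).
Every other selection either busts 141 cm or fails to beat 1598.

1598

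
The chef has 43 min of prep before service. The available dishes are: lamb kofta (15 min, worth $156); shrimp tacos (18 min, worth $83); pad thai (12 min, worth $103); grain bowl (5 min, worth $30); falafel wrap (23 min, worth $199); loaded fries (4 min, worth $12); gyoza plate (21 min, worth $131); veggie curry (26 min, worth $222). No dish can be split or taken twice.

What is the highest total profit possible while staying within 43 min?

Density check — lamb kofta 10.40, falafel wrap 8.65, pad thai 8.58 are the best per min.
Lamb kofta + grain bowl + falafel wrap uses 43 of the 43 min and totals 385.

385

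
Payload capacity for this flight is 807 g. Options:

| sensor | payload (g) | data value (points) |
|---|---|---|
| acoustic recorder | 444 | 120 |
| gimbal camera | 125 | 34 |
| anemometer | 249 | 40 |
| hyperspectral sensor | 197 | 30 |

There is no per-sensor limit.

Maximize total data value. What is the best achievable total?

By data value per g: gimbal camera 0.27, acoustic recorder 0.27, anemometer 0.16 lead.
6×gimbal camera uses 750 of the 807 g and totals 204.
Every other selection either busts 807 g or fails to beat 204.

204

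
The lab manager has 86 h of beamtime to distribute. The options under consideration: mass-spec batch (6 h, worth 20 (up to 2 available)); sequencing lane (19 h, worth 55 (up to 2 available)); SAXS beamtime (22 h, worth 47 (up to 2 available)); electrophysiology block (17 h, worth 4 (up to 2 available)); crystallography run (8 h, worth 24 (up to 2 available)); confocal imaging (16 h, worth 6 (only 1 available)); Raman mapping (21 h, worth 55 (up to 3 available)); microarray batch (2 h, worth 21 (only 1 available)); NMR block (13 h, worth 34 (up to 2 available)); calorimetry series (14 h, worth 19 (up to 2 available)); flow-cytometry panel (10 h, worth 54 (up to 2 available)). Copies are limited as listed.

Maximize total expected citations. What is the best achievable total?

313

The ratio heuristic lands on 2×mass-spec batch + sequencing lane + 2×crystallography run + microarray batch + NMR block + 2×flow-cytometry panel (306) but leaves 4 h idle.
The 16 h tied up in 2×crystallography run is better spent on sequencing lane — total rises to 313 (85 h).
Nothing else within 86 h beats 313.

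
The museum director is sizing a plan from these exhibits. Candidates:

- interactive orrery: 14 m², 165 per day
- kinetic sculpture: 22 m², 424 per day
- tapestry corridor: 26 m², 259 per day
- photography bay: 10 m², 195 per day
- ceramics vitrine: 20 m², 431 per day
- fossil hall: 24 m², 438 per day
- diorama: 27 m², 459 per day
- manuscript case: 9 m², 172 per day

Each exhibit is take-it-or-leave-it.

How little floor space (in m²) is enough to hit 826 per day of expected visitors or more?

42

Minimise m² subject to total expected visitors ≥ 826.
Taking kinetic sculpture + ceramics vitrine gives 855 (≥ 826) for 42 m².
Below 42 m² the best achievable stays under 826.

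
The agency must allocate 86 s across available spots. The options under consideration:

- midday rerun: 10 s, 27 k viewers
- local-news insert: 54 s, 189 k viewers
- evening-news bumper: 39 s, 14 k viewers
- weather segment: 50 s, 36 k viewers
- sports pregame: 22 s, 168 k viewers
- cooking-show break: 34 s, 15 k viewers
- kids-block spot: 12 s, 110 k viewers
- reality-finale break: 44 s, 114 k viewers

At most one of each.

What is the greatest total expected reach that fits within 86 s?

A density-first pass picks midday rerun + sports pregame + cooking-show break + kids-block spot — 320 at 78 s.
Replace midday rerun and cooking-show break with reality-finale break: the trade gains 72 net, giving 392 at 78 s.

392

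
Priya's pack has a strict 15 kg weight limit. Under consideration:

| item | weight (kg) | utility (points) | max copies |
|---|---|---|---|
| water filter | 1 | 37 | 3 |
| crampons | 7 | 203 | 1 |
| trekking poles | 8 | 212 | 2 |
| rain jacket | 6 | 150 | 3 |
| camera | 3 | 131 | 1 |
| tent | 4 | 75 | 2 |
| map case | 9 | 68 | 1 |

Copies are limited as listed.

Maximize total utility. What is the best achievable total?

454

Taking the top-ratio items first gives 3×water filter + crampons + camera for 445 (13 kg).
Replace crampons with trekking poles: the trade gains 9 net, giving 454 at 14 kg.
That's the maximum — no swap from here does better than 454.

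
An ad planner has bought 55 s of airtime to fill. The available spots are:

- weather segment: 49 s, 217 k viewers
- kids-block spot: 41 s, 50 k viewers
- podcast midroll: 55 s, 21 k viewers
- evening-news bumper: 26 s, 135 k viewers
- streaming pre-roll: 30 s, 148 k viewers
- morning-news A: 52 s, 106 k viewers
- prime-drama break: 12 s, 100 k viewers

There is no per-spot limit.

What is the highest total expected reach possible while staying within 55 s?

400

Density check — prime-drama break 8.33, evening-news bumper 5.19, streaming pre-roll 4.93, weather segment 4.43 are the best per s.
Taking 4×prime-drama break: 48 s used, 400 in expected reach.
Every other selection either busts 55 s or fails to beat 400.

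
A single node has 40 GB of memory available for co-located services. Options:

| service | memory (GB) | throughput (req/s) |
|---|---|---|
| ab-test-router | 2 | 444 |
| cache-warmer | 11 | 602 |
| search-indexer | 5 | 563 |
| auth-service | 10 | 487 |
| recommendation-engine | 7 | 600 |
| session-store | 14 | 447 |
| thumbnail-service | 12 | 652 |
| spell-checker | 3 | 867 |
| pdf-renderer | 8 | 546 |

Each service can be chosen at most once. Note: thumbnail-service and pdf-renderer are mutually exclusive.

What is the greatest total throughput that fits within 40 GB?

3728

Filling by ratio: ab-test-router + cache-warmer + search-indexer + recommendation-engine + spell-checker + pdf-renderer for 3622, with 4 GB left unused.
Dropping pdf-renderer frees 8 GB; slotting in thumbnail-service (12 GB) lifts the total to 3728 at 40 GB.
Runner-up ab-test-router + cache-warmer + search-indexer + recommendation-engine + spell-checker + pdf-renderer tops out at 3622.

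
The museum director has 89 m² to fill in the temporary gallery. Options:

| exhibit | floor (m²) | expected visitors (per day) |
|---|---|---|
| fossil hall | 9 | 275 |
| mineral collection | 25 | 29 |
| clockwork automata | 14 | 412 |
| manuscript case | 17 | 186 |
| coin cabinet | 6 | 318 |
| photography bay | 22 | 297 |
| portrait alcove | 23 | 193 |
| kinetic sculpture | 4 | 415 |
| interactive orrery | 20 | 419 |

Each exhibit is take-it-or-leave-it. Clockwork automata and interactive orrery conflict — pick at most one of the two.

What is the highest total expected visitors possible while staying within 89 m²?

Density check — kinetic sculpture 103.75, coin cabinet 53.00, fossil hall 30.56, clockwork automata 29.43 are the best per m².
Fossil hall + coin cabinet + photography bay + portrait alcove + kinetic sculpture + interactive orrery uses 84 of the 89 m² and totals 1917.
The closest alternative, fossil hall + clockwork automata + coin cabinet + photography bay + portrait alcove + kinetic sculpture, reaches only 1910.

1917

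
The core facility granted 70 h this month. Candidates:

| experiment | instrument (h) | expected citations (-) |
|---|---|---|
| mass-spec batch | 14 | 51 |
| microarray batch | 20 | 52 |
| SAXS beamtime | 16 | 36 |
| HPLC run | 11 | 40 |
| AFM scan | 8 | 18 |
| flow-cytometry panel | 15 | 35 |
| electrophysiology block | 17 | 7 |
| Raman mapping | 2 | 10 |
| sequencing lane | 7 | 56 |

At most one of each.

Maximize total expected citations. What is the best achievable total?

Density check — sequencing lane 8.00, Raman mapping 5.00, mass-spec batch 3.64, HPLC run 3.64 are the best per h.
Filling by ratio: mass-spec batch + microarray batch + HPLC run + flow-cytometry panel + Raman mapping + sequencing lane for 244, with 1 h left unused.
The 15 h tied up in flow-cytometry panel is better spent on SAXS beamtime — total rises to 245 (70 h).
The closest alternative, mass-spec batch + microarray batch + HPLC run + flow-cytometry panel + Raman mapping + sequencing lane, reaches only 244.

245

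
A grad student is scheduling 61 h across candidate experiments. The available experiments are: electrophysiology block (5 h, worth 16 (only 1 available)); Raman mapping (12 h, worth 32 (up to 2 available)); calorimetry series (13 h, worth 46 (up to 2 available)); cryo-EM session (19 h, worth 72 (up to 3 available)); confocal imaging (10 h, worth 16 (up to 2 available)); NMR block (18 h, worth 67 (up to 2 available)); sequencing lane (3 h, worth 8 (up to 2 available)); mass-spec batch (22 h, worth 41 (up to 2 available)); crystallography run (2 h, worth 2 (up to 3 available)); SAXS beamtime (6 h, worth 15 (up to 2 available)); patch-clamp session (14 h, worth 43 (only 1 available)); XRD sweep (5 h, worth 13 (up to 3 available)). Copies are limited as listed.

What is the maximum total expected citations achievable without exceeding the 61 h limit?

By expected citations per h: cryo-EM session 3.79, NMR block 3.72, calorimetry series 3.54 lead.
A density-first pass picks 3×cryo-EM session + sequencing lane — 224 at 60 h.
Replace cryo-EM session and sequencing lane with electrophysiology block + NMR block: the trade gains 3 net, giving 227 at 61 h.

227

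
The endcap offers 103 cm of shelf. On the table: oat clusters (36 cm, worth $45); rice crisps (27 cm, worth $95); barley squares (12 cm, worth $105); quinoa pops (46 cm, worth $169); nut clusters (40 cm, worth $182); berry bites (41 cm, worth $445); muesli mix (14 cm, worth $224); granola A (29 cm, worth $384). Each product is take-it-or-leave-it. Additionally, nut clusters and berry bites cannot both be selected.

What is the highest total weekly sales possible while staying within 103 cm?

1158

Taking barley squares + berry bites + muesli mix + granola A: 96 cm used, 1158 in weekly sales.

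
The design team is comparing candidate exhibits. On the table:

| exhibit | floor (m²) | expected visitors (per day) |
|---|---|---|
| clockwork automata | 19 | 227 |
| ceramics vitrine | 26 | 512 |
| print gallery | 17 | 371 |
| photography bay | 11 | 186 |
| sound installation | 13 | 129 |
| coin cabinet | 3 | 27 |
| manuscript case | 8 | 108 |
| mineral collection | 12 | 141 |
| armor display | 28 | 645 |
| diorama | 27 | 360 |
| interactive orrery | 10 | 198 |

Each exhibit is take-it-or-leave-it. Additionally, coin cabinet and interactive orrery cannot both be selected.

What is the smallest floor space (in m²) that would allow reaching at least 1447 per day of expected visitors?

71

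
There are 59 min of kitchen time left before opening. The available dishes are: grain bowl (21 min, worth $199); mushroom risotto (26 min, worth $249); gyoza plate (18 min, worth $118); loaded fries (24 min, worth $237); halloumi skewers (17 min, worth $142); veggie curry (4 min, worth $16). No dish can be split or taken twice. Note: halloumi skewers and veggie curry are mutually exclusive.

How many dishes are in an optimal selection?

3

Best achievable profit is 502.
For example mushroom risotto + loaded fries + veggie curry achieves it, using 54 min.
Any selection reaching 502 contains exactly 3 dishes.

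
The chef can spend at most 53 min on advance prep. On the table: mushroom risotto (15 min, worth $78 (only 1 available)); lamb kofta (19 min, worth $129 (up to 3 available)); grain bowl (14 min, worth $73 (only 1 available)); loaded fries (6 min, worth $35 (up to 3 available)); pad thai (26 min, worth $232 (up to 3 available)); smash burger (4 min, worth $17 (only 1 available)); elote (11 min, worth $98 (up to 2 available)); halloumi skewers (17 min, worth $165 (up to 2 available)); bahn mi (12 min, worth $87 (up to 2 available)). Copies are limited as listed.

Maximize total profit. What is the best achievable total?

464

The ratio heuristic lands on loaded fries + elote + 2×halloumi skewers (463) but leaves 2 min idle.
Replace loaded fries and elote and 2×halloumi skewers with 2×pad thai: the trade gains 1 net, giving 464 at 52 min.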